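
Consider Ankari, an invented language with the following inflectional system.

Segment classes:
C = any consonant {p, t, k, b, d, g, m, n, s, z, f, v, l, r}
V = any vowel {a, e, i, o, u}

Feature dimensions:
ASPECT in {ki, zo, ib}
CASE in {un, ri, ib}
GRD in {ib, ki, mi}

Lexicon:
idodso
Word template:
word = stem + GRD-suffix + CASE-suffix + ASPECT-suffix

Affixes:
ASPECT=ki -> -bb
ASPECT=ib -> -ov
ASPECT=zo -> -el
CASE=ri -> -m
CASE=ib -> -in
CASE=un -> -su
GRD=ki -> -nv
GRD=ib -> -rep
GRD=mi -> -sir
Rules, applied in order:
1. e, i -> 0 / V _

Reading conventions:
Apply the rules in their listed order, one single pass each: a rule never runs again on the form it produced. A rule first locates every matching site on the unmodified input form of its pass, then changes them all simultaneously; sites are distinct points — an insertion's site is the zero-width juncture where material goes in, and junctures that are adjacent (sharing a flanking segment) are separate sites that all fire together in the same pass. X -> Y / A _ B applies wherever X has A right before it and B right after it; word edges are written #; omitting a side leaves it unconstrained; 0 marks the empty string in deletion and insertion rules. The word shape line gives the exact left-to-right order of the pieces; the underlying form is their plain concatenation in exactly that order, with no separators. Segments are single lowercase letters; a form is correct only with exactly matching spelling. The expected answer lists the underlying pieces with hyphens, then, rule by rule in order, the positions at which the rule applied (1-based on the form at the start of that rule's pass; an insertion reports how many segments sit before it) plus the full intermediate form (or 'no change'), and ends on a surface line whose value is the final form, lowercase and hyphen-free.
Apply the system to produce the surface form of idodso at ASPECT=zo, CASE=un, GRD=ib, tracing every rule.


underlying: idodso-rep-su-el
1. e, i -> 0 / V _: fires at position(s) 12: idodsorepsul
surface: idodsorepsul


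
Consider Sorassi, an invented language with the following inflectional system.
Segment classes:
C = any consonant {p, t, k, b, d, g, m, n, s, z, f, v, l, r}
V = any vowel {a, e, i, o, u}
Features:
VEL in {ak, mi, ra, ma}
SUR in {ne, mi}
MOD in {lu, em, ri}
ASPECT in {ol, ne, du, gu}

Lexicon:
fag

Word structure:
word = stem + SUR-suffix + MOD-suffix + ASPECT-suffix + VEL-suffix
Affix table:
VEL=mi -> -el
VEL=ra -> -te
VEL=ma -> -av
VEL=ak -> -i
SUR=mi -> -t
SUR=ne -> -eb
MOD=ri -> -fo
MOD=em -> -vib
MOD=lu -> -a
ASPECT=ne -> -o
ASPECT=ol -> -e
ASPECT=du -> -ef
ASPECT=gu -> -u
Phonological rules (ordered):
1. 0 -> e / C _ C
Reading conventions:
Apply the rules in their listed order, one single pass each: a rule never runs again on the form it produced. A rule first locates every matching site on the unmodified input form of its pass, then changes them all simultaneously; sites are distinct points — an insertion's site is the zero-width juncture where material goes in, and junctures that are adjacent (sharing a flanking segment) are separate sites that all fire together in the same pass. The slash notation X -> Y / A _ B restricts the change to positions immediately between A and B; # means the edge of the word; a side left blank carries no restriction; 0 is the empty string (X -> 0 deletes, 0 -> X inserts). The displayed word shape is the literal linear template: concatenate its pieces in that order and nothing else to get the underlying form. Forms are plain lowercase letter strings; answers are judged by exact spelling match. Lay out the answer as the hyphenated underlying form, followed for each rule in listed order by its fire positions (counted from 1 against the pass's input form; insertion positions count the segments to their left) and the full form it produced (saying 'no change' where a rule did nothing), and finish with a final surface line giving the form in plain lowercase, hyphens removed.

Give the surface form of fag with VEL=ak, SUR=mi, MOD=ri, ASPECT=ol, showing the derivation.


underlying: fag-t-fo-e-i
1. 0 -> e / C _ C: inserts after position(s) 3, 4: fagetefoei
surface: fagetefoei


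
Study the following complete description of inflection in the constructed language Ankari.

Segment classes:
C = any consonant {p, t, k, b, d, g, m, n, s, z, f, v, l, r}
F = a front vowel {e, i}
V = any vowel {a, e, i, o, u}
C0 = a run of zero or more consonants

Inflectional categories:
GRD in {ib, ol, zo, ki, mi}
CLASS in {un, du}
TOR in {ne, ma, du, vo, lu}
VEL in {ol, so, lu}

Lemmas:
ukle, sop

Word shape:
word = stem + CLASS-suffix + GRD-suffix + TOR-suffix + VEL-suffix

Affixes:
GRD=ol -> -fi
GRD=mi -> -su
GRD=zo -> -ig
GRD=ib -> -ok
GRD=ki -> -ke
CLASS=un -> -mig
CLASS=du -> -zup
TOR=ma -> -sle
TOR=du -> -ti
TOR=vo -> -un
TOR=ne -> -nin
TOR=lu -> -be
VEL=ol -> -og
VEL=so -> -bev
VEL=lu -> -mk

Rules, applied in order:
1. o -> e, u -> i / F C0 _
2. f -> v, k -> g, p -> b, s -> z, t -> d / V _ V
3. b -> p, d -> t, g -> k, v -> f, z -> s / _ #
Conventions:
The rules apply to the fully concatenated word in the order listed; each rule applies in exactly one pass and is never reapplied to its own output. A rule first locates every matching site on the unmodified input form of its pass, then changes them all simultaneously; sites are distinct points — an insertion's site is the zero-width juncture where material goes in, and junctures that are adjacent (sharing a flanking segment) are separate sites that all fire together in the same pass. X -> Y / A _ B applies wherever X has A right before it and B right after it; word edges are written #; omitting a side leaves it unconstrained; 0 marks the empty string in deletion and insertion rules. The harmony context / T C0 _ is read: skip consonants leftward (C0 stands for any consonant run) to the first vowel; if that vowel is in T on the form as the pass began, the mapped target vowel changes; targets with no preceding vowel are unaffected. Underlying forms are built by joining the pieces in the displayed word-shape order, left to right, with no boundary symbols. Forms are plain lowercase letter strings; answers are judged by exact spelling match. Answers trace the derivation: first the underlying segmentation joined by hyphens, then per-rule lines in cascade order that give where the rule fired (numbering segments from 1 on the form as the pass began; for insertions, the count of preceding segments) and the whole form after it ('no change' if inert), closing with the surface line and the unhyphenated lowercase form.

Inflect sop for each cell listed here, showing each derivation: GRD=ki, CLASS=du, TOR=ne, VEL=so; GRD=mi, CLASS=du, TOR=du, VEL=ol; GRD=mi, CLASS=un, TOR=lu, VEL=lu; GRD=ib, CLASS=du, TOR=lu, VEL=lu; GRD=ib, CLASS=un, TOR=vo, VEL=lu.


cell GRD=ki, CLASS=du, TOR=ne, VEL=so:
underlying: sop-zup-ke-nin-bev
1. o -> e, u -> i / F C0 _: no change
2. f -> v, k -> g, p -> b, s -> z, t -> d / V _ V: no change
3. b -> p, d -> t, g -> k, v -> f, z -> s / _ #: fires at position(s) 14: sopzupkeninbef
surface: sopzupkeninbef

cell GRD=mi, CLASS=du, TOR=du, VEL=ol:
underlying: sop-zup-su-ti-og
1. o -> e, u -> i / F C0 _: fires at position(s) 11: sopzupsutieg
2. f -> v, k -> g, p -> b, s -> z, t -> d / V _ V: fires at position(s) 9: sopzupsudieg
3. b -> p, d -> t, g -> k, v -> f, z -> s / _ #: fires at position(s) 12: sopzupsudiek
surface: sopzupsudiek

cell GRD=mi, CLASS=un, TOR=lu, VEL=lu:
underlying: sop-mig-su-be-mk
1. o -> e, u -> i / F C0 _: fires at position(s) 8: sopmigsibemk
2. f -> v, k -> g, p -> b, s -> z, t -> d / V _ V: no change
3. b -> p, d -> t, g -> k, v -> f, z -> s / _ #: no change
surface: sopmigsibemk

cell GRD=ib, CLASS=du, TOR=lu, VEL=lu:
underlying: sop-zup-ok-be-mk
1. o -> e, u -> i / F C0 _: no change
2. f -> v, k -> g, p -> b, s -> z, t -> d / V _ V: fires at position(s) 6: sopzubokbemk
3. b -> p, d -> t, g -> k, v -> f, z -> s / _ #: no change
surface: sopzubokbemk

cell GRD=ib, CLASS=un, TOR=vo, VEL=lu:
underlying: sop-mig-ok-un-mk
1. o -> e, u -> i / F C0 _: fires at position(s) 7: sopmigekunmk
2. f -> v, k -> g, p -> b, s -> z, t -> d / V _ V: fires at position(s) 8: sopmigegunmk
3. b -> p, d -> t, g -> k, v -> f, z -> s / _ #: no change
surface: sopmigegunmk


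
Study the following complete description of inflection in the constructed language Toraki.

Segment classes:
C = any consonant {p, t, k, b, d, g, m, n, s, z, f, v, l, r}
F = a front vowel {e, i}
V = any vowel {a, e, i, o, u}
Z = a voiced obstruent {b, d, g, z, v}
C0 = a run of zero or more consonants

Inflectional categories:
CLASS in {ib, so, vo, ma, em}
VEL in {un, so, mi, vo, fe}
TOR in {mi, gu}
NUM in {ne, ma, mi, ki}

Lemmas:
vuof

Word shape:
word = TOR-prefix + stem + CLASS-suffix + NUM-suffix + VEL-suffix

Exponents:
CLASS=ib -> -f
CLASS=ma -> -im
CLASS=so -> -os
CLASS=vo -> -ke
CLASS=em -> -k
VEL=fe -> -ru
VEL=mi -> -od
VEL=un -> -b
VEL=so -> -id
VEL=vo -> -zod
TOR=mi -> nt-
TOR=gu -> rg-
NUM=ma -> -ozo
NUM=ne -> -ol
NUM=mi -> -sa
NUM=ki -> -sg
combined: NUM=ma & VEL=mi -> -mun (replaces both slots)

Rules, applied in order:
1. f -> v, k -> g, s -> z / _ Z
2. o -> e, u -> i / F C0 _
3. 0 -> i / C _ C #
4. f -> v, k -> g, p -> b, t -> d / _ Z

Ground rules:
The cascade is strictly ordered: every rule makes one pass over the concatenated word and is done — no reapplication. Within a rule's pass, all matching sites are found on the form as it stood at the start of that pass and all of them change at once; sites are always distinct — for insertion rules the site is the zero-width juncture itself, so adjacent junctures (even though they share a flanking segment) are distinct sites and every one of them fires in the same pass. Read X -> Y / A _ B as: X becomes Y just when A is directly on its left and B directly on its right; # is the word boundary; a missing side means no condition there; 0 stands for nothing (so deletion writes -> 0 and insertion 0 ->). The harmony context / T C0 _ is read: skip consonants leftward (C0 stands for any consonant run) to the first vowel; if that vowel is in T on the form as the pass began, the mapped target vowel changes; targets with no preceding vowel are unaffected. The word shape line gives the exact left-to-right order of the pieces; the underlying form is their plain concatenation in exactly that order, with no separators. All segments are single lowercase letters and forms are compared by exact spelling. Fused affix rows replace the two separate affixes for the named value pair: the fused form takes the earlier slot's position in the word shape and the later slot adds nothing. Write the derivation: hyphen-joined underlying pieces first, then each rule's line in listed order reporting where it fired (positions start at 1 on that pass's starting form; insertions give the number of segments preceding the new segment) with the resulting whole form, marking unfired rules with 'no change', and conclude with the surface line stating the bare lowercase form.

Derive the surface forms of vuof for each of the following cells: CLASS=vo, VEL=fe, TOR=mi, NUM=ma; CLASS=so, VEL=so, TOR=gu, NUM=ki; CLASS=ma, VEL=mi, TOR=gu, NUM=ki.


cell CLASS=vo, VEL=fe, TOR=mi, NUM=ma:
underlying: nt-vuof-ke-ozo-ru
1. f -> v, k -> g, s -> z / _ Z: no change
2. o -> e, u -> i / F C0 _: fires at position(s) 9: ntvuofkeezoru
3. 0 -> i / C _ C #: no change
4. f -> v, k -> g, p -> b, t -> d / _ Z: fires at position(s) 2: ndvuofkeezoru
surface: ndvuofkeezoru

cell CLASS=so, VEL=so, TOR=gu, NUM=ki:
underlying: rg-vuof-os-sg-id
1. f -> v, k -> g, s -> z / _ Z: fires at position(s) 9: rgvuofoszgid
2. o -> e, u -> i / F C0 _: no change
3. 0 -> i / C _ C #: no change
4. f -> v, k -> g, p -> b, t -> d / _ Z: no change
surface: rgvuofoszgid

cell CLASS=ma, VEL=mi, TOR=gu, NUM=ki:
underlying: rg-vuof-im-sg-od
1. f -> v, k -> g, s -> z / _ Z: fires at position(s) 9: rgvuofimzgod
2. o -> e, u -> i / F C0 _: fires at position(s) 11: rgvuofimzged
3. 0 -> i / C _ C #: no change
4. f -> v, k -> g, p -> b, t -> d / _ Z: no change
surface: rgvuofimzged


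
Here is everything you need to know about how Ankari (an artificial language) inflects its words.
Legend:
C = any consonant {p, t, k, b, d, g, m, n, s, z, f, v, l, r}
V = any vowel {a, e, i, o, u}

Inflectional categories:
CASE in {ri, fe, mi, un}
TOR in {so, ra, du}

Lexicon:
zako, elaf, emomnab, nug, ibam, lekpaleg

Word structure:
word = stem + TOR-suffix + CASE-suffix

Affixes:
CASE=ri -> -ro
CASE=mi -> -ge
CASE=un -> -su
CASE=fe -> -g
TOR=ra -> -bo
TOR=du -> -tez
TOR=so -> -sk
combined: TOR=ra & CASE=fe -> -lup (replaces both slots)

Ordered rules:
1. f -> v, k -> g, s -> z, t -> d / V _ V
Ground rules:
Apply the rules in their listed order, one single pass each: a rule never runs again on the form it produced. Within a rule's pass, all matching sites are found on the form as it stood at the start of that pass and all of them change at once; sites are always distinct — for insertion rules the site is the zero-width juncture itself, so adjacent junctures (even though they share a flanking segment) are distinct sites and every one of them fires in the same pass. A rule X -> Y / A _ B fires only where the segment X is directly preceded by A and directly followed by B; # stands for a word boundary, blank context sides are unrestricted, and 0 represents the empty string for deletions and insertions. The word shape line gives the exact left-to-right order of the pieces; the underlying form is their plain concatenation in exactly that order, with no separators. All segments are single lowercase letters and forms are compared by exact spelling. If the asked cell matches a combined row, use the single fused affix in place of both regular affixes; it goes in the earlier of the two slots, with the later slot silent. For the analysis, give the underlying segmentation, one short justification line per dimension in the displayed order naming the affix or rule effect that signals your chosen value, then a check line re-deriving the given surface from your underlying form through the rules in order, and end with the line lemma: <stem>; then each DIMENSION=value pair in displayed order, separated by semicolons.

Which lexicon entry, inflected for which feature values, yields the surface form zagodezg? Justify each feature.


underlying: zako-tez-g
CASE=fe - signalled by the affix -g
TOR=du - signalled by the affix -tez
check: zakotezg -> zagodezg
lemma: zako; CASE=fe; TOR=du


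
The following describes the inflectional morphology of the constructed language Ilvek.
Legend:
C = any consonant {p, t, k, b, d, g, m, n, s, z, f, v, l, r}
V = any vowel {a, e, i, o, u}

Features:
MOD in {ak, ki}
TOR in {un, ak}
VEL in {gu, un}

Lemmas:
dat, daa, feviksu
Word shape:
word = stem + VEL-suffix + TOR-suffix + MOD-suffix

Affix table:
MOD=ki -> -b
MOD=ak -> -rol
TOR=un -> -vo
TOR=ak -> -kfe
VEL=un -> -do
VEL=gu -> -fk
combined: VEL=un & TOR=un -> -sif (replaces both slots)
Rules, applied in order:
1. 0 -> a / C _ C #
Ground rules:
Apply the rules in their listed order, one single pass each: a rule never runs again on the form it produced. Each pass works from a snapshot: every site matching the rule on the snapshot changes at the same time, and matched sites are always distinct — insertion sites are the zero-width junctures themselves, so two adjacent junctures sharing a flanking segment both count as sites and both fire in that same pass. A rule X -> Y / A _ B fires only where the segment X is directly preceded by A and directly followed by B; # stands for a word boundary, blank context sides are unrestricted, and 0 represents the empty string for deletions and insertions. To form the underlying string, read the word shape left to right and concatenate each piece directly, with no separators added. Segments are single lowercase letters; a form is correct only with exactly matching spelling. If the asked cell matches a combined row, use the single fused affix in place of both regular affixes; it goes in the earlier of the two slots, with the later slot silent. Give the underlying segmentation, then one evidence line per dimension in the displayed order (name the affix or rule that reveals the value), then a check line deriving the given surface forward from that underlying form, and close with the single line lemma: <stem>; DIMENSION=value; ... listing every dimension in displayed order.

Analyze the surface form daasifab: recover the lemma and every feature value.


underlying: daa-sif-b
MOD=ki - signalled by the affix -b
TOR=un - signalled by the combined affix row
VEL=un - signalled by the combined affix row
check: daasifb -> daasifab
lemma: daa; MOD=ki; TOR=un; VEL=un


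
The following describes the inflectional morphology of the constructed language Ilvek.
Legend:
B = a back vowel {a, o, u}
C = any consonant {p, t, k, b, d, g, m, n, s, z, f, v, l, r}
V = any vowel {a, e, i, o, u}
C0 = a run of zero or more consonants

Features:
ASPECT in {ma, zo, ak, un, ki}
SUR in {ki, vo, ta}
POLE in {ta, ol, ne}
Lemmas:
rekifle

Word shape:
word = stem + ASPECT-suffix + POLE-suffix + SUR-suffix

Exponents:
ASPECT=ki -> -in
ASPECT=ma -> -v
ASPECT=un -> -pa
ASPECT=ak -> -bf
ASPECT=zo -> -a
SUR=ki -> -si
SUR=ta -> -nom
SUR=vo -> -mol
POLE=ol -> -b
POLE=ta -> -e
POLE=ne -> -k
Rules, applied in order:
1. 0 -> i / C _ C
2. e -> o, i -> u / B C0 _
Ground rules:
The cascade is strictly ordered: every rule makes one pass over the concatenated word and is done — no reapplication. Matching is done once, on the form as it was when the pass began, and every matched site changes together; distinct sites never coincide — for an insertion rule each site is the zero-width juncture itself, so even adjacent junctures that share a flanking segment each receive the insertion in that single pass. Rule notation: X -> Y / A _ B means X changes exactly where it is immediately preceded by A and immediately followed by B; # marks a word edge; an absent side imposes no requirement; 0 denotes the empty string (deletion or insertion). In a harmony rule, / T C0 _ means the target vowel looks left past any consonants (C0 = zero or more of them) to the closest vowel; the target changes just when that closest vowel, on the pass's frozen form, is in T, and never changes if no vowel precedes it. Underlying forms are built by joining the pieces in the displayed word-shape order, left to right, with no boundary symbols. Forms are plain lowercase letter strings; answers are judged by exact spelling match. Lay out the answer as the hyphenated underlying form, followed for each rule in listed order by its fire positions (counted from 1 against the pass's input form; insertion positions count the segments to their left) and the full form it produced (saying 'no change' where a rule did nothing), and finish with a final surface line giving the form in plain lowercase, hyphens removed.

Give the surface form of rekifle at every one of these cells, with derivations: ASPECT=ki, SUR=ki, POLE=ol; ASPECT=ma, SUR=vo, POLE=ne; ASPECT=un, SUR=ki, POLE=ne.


cell ASPECT=ki, SUR=ki, POLE=ol:
underlying: rekifle-in-b-si
1. 0 -> i / C _ C: inserts after position(s) 5, 9, 10: rekifileinibisi
2. e -> o, i -> u / B C0 _: no change
surface: rekifileinibisi

cell ASPECT=ma, SUR=vo, POLE=ne:
underlying: rekifle-v-k-mol
1. 0 -> i / C _ C: inserts after position(s) 5, 8, 9: rekifilevikimol
2. e -> o, i -> u / B C0 _: no change
surface: rekifilevikimol

cell ASPECT=un, SUR=ki, POLE=ne:
underlying: rekifle-pa-k-si
1. 0 -> i / C _ C: inserts after position(s) 5, 10: rekifilepakisi
2. e -> o, i -> u / B C0 _: fires at position(s) 12: rekifilepakusi
surface: rekifilepakusi


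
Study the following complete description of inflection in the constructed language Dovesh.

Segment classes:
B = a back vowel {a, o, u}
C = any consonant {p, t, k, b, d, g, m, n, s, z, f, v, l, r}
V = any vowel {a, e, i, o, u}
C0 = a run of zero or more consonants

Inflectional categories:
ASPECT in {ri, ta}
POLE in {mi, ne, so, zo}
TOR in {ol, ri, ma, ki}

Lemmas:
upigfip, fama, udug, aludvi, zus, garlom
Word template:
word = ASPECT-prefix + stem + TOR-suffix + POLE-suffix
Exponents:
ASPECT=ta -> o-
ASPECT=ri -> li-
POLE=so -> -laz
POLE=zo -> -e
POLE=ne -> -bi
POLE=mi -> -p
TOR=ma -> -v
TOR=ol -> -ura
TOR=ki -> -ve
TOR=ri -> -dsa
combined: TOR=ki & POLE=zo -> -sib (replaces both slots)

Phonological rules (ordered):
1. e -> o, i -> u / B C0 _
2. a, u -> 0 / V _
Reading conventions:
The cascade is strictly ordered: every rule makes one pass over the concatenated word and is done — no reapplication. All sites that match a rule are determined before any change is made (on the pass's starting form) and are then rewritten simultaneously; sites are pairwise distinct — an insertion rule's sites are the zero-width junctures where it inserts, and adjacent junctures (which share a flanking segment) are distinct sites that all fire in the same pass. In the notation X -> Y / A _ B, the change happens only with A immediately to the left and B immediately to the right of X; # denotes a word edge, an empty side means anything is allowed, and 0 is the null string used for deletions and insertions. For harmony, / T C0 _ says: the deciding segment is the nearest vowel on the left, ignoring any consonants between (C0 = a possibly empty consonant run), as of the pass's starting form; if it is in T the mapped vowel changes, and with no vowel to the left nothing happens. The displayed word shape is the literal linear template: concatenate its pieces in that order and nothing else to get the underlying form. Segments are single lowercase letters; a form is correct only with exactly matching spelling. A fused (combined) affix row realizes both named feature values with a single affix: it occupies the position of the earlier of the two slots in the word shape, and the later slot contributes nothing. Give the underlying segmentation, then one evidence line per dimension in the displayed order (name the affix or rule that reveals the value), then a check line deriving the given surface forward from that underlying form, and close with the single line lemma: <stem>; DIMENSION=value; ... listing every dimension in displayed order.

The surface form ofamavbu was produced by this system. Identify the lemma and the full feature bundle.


underlying: o-fama-v-bi
ASPECT=ta - signalled by the affix o-
POLE=ne - signalled by the affix -bi
TOR=ma - signalled by the affix -v
check: ofamavbi -> ofamavbu -> ofamavbu
lemma: fama; ASPECT=ta; POLE=ne; TOR=ma


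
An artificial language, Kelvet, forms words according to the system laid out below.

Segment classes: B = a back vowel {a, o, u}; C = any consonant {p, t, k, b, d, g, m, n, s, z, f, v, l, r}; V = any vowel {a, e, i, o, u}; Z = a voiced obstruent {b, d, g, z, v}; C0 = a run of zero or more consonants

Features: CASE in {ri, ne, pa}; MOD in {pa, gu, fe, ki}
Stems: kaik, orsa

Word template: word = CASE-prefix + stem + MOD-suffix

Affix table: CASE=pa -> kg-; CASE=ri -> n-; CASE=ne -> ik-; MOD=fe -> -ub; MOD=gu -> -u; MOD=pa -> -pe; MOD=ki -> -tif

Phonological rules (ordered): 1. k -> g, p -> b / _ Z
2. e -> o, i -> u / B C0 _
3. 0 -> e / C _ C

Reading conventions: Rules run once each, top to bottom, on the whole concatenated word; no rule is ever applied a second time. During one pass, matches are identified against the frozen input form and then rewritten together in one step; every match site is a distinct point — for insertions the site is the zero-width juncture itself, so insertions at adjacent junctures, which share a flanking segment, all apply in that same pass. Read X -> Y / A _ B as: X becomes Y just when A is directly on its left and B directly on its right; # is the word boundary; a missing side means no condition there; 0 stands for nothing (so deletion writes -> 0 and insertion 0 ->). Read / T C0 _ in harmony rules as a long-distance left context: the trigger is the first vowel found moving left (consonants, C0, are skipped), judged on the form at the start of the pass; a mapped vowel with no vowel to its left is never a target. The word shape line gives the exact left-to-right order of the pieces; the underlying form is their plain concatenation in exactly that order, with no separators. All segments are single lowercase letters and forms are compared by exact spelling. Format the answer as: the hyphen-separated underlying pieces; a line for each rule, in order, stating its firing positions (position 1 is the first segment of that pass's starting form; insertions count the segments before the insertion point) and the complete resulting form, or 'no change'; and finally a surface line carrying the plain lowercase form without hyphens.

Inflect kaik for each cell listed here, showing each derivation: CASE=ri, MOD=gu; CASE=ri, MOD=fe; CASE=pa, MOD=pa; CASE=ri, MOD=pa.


cell CASE=ri, MOD=gu:
underlying: n-kaik-u
1. k -> g, p -> b / _ Z: no change
2. e -> o, i -> u / B C0 _: fires at position(s) 4: nkauku
3. 0 -> e / C _ C: inserts after position(s) 1: nekauku
surface: nekauku

cell CASE=ri, MOD=fe:
underlying: n-kaik-ub
1. k -> g, p -> b / _ Z: no change
2. e -> o, i -> u / B C0 _: fires at position(s) 4: nkaukub
3. 0 -> e / C _ C: inserts after position(s) 1: nekaukub
surface: nekaukub

cell CASE=pa, MOD=pa:
underlying: kg-kaik-pe
1. k -> g, p -> b / _ Z: fires at position(s) 1: ggkaikpe
2. e -> o, i -> u / B C0 _: fires at position(s) 5: ggkaukpe
3. 0 -> e / C _ C: inserts after position(s) 1, 2, 6: gegekaukepe
surface: gegekaukepe

cell CASE=ri, MOD=pa:
underlying: n-kaik-pe
1. k -> g, p -> b / _ Z: no change
2. e -> o, i -> u / B C0 _: fires at position(s) 4: nkaukpe
3. 0 -> e / C _ C: inserts after position(s) 1, 5: nekaukepe
surface: nekaukepe


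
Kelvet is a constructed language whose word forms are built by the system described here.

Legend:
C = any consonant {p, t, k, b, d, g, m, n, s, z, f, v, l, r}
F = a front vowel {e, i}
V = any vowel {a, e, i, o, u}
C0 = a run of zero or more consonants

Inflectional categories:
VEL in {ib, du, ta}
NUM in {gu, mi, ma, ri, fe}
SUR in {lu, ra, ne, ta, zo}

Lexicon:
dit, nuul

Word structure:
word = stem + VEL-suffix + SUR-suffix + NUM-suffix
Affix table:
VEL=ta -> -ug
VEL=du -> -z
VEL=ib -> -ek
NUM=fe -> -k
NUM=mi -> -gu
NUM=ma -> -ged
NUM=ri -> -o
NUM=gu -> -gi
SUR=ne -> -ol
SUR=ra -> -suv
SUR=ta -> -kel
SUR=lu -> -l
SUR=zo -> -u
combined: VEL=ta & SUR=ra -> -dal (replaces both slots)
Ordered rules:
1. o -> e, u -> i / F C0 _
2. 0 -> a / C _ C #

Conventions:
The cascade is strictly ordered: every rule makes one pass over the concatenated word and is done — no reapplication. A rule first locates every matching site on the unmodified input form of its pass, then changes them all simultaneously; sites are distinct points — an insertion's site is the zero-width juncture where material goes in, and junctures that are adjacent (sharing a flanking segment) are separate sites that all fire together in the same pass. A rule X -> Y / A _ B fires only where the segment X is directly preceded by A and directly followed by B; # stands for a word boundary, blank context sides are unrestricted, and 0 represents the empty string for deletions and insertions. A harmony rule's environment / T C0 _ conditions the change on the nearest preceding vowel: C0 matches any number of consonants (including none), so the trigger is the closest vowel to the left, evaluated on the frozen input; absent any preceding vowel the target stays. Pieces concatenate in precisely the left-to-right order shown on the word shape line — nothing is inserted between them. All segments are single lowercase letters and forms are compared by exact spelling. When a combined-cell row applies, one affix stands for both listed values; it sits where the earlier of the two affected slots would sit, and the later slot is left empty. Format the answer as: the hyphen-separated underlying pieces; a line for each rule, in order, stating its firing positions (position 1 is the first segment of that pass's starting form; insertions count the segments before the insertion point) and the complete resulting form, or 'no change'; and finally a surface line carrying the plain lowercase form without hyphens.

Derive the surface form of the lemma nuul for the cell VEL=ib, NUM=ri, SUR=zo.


underlying: nuul-ek-u-o
1. o -> e, u -> i / F C0 _: fires at position(s) 7: nuulekio
2. 0 -> a / C _ C #: no change
surface: nuulekio


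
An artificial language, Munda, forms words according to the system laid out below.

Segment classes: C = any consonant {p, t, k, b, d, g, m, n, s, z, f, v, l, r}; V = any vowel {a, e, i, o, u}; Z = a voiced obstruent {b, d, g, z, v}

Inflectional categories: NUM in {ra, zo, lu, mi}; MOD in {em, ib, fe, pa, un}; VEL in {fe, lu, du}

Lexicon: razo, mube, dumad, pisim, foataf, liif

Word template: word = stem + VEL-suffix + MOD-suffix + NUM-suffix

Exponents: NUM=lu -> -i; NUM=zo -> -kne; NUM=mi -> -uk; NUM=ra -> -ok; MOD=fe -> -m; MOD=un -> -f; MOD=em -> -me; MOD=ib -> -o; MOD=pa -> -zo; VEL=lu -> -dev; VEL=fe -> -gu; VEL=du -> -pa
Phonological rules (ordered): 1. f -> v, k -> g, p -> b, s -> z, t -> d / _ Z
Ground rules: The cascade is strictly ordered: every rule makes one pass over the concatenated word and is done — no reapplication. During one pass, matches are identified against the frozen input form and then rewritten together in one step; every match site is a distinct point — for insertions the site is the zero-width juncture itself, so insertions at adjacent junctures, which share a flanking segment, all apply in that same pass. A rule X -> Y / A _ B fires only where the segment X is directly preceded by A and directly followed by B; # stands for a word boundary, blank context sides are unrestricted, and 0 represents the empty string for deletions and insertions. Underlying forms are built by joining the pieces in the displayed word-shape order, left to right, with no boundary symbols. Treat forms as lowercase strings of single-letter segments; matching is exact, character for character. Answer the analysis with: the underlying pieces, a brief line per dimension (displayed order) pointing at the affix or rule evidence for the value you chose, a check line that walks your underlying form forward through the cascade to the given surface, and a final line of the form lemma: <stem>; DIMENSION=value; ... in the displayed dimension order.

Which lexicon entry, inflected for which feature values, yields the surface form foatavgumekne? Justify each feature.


underlying: foataf-gu-me-kne
NUM=zo - signalled by the affix -kne
MOD=em - signalled by the affix -me
VEL=fe - signalled by the affix -gu
check: foatafgumekne -> foatavgumekne
lemma: foataf; NUM=zo; MOD=em; VEL=fe


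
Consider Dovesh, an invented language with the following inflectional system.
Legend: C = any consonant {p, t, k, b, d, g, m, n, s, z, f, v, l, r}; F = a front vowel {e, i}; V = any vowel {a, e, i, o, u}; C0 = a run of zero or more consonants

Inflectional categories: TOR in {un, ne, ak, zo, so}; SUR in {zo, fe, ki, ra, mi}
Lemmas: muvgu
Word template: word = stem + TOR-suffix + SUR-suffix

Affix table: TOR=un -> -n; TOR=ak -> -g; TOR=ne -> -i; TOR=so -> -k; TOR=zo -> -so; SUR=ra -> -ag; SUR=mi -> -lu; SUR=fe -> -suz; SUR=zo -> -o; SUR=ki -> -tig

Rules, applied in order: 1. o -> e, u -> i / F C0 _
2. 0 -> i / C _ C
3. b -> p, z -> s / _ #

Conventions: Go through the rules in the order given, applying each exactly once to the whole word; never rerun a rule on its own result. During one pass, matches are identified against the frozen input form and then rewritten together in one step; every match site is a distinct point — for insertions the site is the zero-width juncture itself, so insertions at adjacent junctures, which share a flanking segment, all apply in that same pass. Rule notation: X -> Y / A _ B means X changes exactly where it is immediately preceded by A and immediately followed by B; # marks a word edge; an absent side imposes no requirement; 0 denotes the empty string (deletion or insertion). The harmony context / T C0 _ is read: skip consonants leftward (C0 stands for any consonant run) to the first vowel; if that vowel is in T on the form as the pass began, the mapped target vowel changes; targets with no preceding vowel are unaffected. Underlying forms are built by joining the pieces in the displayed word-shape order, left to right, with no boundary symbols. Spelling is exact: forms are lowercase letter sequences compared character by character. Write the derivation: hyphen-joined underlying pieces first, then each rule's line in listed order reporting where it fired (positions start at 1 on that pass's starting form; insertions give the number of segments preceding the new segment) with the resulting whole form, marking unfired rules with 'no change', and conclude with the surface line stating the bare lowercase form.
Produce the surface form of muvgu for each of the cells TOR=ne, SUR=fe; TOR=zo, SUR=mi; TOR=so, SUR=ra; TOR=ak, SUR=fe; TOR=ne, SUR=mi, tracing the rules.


cell TOR=ne, SUR=fe:
underlying: muvgu-i-suz
1. o -> e, u -> i / F C0 _: fires at position(s) 8: muvguisiz
2. 0 -> i / C _ C: inserts after position(s) 3: muviguisiz
3. b -> p, z -> s / _ #: fires at position(s) 10: muviguisis
surface: muviguisis

cell TOR=zo, SUR=mi:
underlying: muvgu-so-lu
1. o -> e, u -> i / F C0 _: no change
2. 0 -> i / C _ C: inserts after position(s) 3: muvigusolu
3. b -> p, z -> s / _ #: no change
surface: muvigusolu

cell TOR=so, SUR=ra:
underlying: muvgu-k-ag
1. o -> e, u -> i / F C0 _: no change
2. 0 -> i / C _ C: inserts after position(s) 3: muvigukag
3. b -> p, z -> s / _ #: no change
surface: muvigukag

cell TOR=ak, SUR=fe:
underlying: muvgu-g-suz
1. o -> e, u -> i / F C0 _: no change
2. 0 -> i / C _ C: inserts after position(s) 3, 6: muvigugisuz
3. b -> p, z -> s / _ #: fires at position(s) 11: muvigugisus
surface: muvigugisus

cell TOR=ne, SUR=mi:
underlying: muvgu-i-lu
1. o -> e, u -> i / F C0 _: fires at position(s) 8: muvguili
2. 0 -> i / C _ C: inserts after position(s) 3: muviguili
3. b -> p, z -> s / _ #: no change
surface: muviguili


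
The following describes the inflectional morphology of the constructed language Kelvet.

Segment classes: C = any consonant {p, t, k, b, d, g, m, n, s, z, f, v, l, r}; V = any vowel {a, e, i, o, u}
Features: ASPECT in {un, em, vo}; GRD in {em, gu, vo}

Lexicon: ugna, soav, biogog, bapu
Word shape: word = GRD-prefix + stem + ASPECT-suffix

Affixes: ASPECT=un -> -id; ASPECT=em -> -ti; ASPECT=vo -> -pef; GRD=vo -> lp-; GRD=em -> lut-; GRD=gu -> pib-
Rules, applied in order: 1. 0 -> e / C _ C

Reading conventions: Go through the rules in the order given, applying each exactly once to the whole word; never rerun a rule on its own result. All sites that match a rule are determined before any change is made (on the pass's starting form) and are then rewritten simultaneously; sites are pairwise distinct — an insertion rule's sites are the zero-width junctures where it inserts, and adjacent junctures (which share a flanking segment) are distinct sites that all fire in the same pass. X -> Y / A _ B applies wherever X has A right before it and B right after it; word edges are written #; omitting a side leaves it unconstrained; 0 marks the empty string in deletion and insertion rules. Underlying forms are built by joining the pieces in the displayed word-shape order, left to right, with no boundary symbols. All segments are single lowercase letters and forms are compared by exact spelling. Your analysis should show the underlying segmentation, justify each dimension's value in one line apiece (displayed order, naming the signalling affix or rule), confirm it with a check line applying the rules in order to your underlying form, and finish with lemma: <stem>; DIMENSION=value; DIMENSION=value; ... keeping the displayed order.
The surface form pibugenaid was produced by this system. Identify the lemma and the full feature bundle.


underlying: pib-ugna-id
ASPECT=un - signalled by the affix -id
GRD=gu - signalled by the affix pib-
check: pibugnaid -> pibugenaid
lemma: ugna; ASPECT=un; GRD=gu


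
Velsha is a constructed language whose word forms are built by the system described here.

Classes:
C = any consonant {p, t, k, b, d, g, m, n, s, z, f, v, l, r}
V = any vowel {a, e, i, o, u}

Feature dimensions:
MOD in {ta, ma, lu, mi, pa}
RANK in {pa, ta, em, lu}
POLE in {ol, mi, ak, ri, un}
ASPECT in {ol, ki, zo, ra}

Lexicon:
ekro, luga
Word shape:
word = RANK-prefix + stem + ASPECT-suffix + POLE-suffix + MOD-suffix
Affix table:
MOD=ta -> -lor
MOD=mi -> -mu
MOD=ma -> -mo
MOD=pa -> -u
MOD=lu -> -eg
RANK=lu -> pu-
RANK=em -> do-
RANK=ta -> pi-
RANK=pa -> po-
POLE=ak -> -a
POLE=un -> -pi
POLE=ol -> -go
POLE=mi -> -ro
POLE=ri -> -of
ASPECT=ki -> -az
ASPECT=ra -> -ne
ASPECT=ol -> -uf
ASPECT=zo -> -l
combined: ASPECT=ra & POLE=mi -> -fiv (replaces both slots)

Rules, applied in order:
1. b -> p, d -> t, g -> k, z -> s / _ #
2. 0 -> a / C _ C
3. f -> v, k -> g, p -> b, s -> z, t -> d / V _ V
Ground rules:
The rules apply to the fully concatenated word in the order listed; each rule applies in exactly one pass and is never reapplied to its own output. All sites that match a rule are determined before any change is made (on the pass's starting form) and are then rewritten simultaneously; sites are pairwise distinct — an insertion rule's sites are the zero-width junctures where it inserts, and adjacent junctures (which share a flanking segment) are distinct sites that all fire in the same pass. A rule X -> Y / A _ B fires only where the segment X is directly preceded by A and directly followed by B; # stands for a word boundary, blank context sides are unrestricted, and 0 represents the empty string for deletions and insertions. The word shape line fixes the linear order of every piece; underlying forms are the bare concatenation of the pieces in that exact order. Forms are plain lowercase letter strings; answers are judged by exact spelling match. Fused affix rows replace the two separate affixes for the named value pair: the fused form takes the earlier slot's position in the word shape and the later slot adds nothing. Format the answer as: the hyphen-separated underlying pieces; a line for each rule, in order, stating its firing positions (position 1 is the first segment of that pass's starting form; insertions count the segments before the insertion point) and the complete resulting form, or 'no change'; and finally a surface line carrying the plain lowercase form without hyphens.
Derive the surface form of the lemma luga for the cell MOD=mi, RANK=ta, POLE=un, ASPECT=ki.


underlying: pi-luga-az-pi-mu
1. b -> p, d -> t, g -> k, z -> s / _ #: no change
2. 0 -> a / C _ C: inserts after position(s) 8: pilugaazapimu
3. f -> v, k -> g, p -> b, s -> z, t -> d / V _ V: fires at position(s) 10: pilugaazabimu
surface: pilugaazabimu


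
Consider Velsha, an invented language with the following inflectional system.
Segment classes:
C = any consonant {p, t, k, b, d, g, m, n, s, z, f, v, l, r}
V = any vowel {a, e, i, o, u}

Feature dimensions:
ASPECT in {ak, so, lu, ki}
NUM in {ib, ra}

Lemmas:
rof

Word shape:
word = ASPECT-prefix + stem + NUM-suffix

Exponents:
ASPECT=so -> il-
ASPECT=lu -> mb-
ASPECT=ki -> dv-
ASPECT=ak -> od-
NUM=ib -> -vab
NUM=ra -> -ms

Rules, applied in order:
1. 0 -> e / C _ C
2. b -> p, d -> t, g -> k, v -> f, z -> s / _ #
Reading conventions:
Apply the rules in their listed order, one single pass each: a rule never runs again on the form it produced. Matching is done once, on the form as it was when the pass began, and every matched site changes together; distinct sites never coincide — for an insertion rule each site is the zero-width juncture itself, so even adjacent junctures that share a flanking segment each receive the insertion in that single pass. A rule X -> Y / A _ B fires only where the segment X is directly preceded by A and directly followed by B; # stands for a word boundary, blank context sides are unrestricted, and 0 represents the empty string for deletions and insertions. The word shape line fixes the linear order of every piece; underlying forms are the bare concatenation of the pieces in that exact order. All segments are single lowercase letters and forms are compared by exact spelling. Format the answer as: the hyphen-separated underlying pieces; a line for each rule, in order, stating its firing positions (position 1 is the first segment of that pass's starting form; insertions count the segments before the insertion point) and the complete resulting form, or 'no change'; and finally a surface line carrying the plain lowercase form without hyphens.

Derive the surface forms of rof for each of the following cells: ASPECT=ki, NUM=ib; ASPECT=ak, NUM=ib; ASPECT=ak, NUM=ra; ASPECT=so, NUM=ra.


cell ASPECT=ki, NUM=ib:
underlying: dv-rof-vab
1. 0 -> e / C _ C: inserts after position(s) 1, 2, 5: deverofevab
2. b -> p, d -> t, g -> k, v -> f, z -> s / _ #: fires at position(s) 11: deverofevap
surface: deverofevap

cell ASPECT=ak, NUM=ib:
underlying: od-rof-vab
1. 0 -> e / C _ C: inserts after position(s) 2, 5: oderofevab
2. b -> p, d -> t, g -> k, v -> f, z -> s / _ #: fires at position(s) 10: oderofevap
surface: oderofevap

cell ASPECT=ak, NUM=ra:
underlying: od-rof-ms
1. 0 -> e / C _ C: inserts after position(s) 2, 5, 6: oderofemes
2. b -> p, d -> t, g -> k, v -> f, z -> s / _ #: no change
surface: oderofemes

cell ASPECT=so, NUM=ra:
underlying: il-rof-ms
1. 0 -> e / C _ C: inserts after position(s) 2, 5, 6: ilerofemes
2. b -> p, d -> t, g -> k, v -> f, z -> s / _ #: no change
surface: ilerofemes
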